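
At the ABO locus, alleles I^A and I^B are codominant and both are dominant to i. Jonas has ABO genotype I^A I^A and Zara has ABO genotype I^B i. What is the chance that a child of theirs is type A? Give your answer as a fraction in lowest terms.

ABO cross I^A I^A × I^B i → offspring phenotypes: 1/2 A, 1/2 AB.
So P(type A) = 1/2.

1/2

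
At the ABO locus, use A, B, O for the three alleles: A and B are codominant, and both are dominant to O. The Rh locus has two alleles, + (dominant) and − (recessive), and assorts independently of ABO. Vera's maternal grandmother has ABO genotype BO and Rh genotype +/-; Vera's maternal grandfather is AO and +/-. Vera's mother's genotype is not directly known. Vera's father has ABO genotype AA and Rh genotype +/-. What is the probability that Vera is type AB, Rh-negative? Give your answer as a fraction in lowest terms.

Vera's mother's ABO genotype from BO × AO: 1/4 AB, 1/4 AO, 1/4 BO, 1/4 OO.
Crossing each possibility with the father AA and summing P(type AB): 1/4·1/2 + 1/4·0 + 1/4·1/2 + 1/4·0 = 1/4.
Similarly for Rh via the mother's Rh distribution: P(Rh-) = 1/4.
Independent loci: 1/4 × 1/4 = 1/16.

1/16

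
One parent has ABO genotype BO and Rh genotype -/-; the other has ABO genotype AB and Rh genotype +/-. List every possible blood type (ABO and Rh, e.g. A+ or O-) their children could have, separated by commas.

A+, A-, B+, B-, AB+, AB-

Gametes from BO × AB give offspring ABO genotypes AB, AO, BB, BO, i.e. phenotypes A, B, AB.
Rh cross -/- × +/- → phenotypes Rh+, Rh-.
Combining independently: A+, A-, B+, B-, AB+, AB-.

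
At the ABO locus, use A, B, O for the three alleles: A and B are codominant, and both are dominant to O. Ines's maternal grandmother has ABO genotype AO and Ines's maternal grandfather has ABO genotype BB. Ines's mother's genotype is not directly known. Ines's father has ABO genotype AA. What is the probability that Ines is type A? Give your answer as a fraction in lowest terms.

1/2

Ines's mother's ABO genotype from AO × BB: 1/2 AB, 1/2 BO.
Crossing each possibility with the father AA and summing P(type A): 1/2·1/2 + 1/2·1/2 = 1/2.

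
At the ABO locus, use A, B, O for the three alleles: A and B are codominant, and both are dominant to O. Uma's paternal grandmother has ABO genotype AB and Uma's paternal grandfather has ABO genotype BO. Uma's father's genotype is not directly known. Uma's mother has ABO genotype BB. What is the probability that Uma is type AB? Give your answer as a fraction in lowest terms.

1/4

Uma's father's ABO genotype from AB × BO: 1/4 AB, 1/4 AO, 1/4 BB, 1/4 BO.
Crossing each possibility with the mother BB and summing P(type AB): 1/4·1/2 + 1/4·1/2 + 1/4·0 + 1/4·0 = 1/4.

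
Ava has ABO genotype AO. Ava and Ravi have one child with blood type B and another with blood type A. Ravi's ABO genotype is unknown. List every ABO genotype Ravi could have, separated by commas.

AB, BO

For each candidate genotype of Ravi, check whether crossing it with AO can produce every observed child phenotype.
  AA → possible child types {A} ✗
  AB → possible child types {A, B, AB} ✓
  AO → possible child types {O, A} ✗
  BB → possible child types {B, AB} ✗
  BO → possible child types {O, A, B, AB} ✓
  OO → possible child types {O, A} ✗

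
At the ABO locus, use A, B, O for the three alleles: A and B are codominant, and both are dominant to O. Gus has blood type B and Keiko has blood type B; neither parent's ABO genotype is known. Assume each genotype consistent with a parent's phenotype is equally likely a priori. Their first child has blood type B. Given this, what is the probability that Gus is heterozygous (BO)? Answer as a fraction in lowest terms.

Possible genotypes: Gus ∈ {BB, BO}; Keiko ∈ {BB, BO}.
Weight each parental genotype pair by prior × P(type-B child):
  BB × BB: posterior weight 4/15.
  BB × BO: posterior weight 4/15.
  BO × BB: posterior weight 4/15.
  BO × BO: posterior weight 1/5.
Sum the posterior weight over pairs where Gus is BO: 7/15.

7/15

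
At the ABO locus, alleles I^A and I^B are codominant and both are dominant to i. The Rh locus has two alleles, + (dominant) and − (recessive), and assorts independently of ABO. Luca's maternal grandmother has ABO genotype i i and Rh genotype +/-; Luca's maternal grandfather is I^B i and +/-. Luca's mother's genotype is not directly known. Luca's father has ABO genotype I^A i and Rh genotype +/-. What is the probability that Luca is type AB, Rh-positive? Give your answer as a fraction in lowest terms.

3/32

Luca's mother's ABO genotype from i i × I^B i: 1/2 I^B i, 1/2 i i.
Crossing each possibility with the father I^A i and summing P(type AB): 1/2·1/4 + 1/2·0 = 1/8.
Similarly for Rh via the mother's Rh distribution: P(Rh+) = 3/4.
Independent loci: 1/8 × 3/4 = 3/32.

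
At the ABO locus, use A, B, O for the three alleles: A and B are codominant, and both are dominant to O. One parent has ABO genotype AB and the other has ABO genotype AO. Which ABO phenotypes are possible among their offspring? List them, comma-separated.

Gametes from AB × AO give offspring ABO genotypes AA, AB, AO, BO, i.e. phenotypes A, B, AB.

A, B, AB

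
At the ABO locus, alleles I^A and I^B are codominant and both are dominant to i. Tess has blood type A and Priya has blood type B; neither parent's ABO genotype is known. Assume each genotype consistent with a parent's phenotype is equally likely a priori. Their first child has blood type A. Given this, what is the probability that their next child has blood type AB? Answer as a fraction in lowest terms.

5/12

Possible genotypes: Tess ∈ {I^A I^A, I^A i}; Priya ∈ {I^B I^B, I^B i}.
Weight each parental genotype pair by prior × P(type-A child):
  I^A I^A × I^B i: posterior weight 2/3; P(next child type AB) = 1/2.
  I^A i × I^B i: posterior weight 1/3; P(next child type AB) = 1/4.
Weighted sum = 5/12.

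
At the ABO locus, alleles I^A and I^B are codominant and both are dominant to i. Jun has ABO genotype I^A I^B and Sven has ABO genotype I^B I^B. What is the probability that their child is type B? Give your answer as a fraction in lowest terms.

ABO cross I^A I^B × I^B I^B → offspring phenotypes: 1/2 B, 1/2 AB.
So P(type B) = 1/2.

1/2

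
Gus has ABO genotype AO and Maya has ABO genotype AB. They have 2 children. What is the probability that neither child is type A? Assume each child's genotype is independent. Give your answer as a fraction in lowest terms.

1/4

ABO cross AO × AB → 1/2 A, 1/4 B, 1/4 AB.
So P(type A) = 1/2 per child.
P(not type A) = 1/2 for one child; (1/2)^2 = 1/4.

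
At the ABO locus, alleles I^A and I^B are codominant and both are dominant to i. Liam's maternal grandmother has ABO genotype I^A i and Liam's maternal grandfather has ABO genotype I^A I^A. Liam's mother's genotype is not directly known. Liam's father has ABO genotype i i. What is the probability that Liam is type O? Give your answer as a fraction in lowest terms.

Liam's mother's ABO genotype from I^A i × I^A I^A: 1/2 I^A I^A, 1/2 I^A i.
Crossing each possibility with the father i i and summing P(type O): 1/2·0 + 1/2·1/2 = 1/4.

1/4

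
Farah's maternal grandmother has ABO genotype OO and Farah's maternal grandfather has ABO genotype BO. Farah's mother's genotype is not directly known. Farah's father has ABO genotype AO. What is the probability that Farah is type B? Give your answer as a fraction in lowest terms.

Farah's mother's ABO genotype from OO × BO: 1/2 BO, 1/2 OO.
Crossing each possibility with the father AO and summing P(type B): 1/2·1/4 + 1/2·0 = 1/8.

1/8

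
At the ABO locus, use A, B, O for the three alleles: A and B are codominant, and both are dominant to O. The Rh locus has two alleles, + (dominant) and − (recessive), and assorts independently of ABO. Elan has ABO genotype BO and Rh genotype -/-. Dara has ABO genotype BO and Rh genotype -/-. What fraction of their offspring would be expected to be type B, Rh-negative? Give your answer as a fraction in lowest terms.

3/4

ABO cross BO × BO → offspring phenotypes: 1/4 O, 3/4 B.
Rh cross -/- × -/- → 1 Rh-.
Independent loci: P(type B, Rh-negative) = 3/4 × 1 = 3/4.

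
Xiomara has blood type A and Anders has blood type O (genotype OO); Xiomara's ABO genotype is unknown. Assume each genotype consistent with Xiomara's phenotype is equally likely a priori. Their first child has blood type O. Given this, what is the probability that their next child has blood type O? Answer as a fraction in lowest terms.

1/2

Possible genotypes: Xiomara ∈ {AA, AO}; Anders ∈ {OO}.
Weight each parental genotype pair by prior × P(type-O child):
  AO × OO: posterior weight 1; P(next child type O) = 1/2.
Weighted sum = 1/2.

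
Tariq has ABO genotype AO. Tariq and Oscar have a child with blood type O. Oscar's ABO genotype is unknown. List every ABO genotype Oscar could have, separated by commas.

AO, BO, OO

For each candidate genotype of Oscar, check whether crossing it with AO can produce every observed child phenotype.
  AA → possible child types {A} ✗
  AB → possible child types {A, B, AB} ✗
  AO → possible child types {O, A} ✓
  BB → possible child types {B, AB} ✗
  BO → possible child types {O, A, B, AB} ✓
  OO → possible child types {O, A} ✓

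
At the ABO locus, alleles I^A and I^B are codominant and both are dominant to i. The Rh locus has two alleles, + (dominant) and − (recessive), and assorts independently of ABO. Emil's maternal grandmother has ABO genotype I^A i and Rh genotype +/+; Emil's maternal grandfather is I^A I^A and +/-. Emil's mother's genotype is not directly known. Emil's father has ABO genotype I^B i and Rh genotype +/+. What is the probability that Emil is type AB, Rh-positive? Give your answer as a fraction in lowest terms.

Emil's mother's ABO genotype from I^A i × I^A I^A: 1/2 I^A I^A, 1/2 I^A i.
Crossing each possibility with the father I^B i and summing P(type AB): 1/2·1/2 + 1/2·1/4 = 3/8.
Similarly for Rh via the mother's Rh distribution: P(Rh+) = 1.
Independent loci: 3/8 × 1 = 3/8.

3/8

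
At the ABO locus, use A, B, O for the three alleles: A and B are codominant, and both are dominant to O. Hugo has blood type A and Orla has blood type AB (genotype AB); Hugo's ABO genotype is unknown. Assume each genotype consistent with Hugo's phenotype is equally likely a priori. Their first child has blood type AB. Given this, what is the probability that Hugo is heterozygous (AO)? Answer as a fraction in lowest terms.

Possible genotypes: Hugo ∈ {AA, AO}; Orla ∈ {AB}.
Weight each parental genotype pair by prior × P(type-AB child):
  AA × AB: posterior weight 2/3.
  AO × AB: posterior weight 1/3.
Sum the posterior weight over pairs where Hugo is AO: 1/3.

1/3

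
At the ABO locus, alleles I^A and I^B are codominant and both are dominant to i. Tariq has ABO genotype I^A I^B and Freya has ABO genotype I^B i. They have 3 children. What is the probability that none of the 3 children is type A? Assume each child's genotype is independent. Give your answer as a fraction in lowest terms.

27/64

ABO cross I^A I^B × I^B i → 1/4 A, 1/2 B, 1/4 AB.
So P(type A) = 1/4 per child.
P(not type A) = 3/4 for one child; (3/4)^3 = 27/64.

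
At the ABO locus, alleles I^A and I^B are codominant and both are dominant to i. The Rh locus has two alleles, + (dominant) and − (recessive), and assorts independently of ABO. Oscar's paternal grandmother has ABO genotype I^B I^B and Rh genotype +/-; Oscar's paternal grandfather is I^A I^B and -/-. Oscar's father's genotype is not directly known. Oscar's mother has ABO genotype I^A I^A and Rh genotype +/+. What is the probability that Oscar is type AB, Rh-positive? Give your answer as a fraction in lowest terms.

Oscar's father's ABO genotype from I^B I^B × I^A I^B: 1/2 I^A I^B, 1/2 I^B I^B.
Crossing each possibility with the mother I^A I^A and summing P(type AB): 1/2·1/2 + 1/2·1 = 3/4.
Similarly for Rh via the father's Rh distribution: P(Rh+) = 1.
Independent loci: 3/4 × 1 = 3/4.

3/4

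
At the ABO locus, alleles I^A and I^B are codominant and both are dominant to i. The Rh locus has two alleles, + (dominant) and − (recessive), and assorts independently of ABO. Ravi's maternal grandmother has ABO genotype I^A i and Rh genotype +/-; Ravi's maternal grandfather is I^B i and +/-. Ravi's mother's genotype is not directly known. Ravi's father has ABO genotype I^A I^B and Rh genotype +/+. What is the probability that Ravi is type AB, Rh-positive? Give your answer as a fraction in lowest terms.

Ravi's mother's ABO genotype from I^A i × I^B i: 1/4 I^A I^B, 1/4 I^A i, 1/4 I^B i, 1/4 i i.
Crossing each possibility with the father I^A I^B and summing P(type AB): 1/4·1/2 + 1/4·1/4 + 1/4·1/4 + 1/4·0 = 1/4.
Similarly for Rh via the mother's Rh distribution: P(Rh+) = 1.
Independent loci: 1/4 × 1 = 1/4.

1/4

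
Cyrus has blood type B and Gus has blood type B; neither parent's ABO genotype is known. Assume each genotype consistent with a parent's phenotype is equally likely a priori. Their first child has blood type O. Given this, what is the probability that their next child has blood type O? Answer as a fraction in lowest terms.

1/4

Possible genotypes: Cyrus ∈ {I^B I^B, I^B i}; Gus ∈ {I^B I^B, I^B i}.
Weight each parental genotype pair by prior × P(type-O child):
  I^B i × I^B i: posterior weight 1; P(next child type O) = 1/4.
Weighted sum = 1/4.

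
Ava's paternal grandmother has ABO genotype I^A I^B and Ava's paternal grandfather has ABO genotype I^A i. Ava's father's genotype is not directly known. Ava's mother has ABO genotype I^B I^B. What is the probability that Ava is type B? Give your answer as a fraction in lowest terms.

Ava's father's ABO genotype from I^A I^B × I^A i: 1/4 I^A I^A, 1/4 I^A I^B, 1/4 I^A i, 1/4 I^B i.
Crossing each possibility with the mother I^B I^B and summing P(type B): 1/4·0 + 1/4·1/2 + 1/4·1/2 + 1/4·1 = 1/2.

1/2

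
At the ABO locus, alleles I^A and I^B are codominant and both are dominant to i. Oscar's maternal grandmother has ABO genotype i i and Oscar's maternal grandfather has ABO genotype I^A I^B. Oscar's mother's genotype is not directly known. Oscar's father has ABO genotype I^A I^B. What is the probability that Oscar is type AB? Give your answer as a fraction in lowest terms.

Oscar's mother's ABO genotype from i i × I^A I^B: 1/2 I^A i, 1/2 I^B i.
Crossing each possibility with the father I^A I^B and summing P(type AB): 1/2·1/4 + 1/2·1/4 = 1/4.

1/4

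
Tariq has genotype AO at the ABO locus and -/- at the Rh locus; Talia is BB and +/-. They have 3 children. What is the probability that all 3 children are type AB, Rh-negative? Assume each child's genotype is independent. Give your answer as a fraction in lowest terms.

ABO cross AO × BB → 1/2 B, 1/2 AB.
Rh cross -/- × +/- → 1/2 Rh+, 1/2 Rh-; so P(type AB, Rh-negative) = 1/2 × 1/2 = 1/4 per child.
All 3 independent: (1/4)^3 = 1/64.

1/64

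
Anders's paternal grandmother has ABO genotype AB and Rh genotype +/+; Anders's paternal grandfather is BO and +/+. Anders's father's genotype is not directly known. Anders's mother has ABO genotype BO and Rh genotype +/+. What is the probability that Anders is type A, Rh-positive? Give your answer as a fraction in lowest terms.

Anders's father's ABO genotype from AB × BO: 1/4 AB, 1/4 AO, 1/4 BB, 1/4 BO.
Crossing each possibility with the mother BO and summing P(type A): 1/4·1/4 + 1/4·1/4 + 1/4·0 + 1/4·0 = 1/8.
Similarly for Rh via the father's Rh distribution: P(Rh+) = 1.
Independent loci: 1/8 × 1 = 1/8.

1/8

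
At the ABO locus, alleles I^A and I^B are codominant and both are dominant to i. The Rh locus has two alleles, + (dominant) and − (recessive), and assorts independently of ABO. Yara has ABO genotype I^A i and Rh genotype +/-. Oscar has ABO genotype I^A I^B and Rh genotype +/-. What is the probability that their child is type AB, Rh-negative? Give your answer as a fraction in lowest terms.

ABO cross I^A i × I^A I^B → offspring phenotypes: 1/2 A, 1/4 B, 1/4 AB.
Rh cross +/- × +/- → 3/4 Rh+, 1/4 Rh-.
Independent loci: P(type AB, Rh-negative) = 1/4 × 1/4 = 1/16.

1/16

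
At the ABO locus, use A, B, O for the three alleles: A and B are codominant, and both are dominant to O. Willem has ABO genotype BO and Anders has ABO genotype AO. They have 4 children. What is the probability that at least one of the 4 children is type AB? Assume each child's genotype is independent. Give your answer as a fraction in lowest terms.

ABO cross BO × AO → 1/4 O, 1/4 A, 1/4 B, 1/4 AB.
So P(type AB) = 1/4 per child.
P(none) = (3/4)^4 = 81/256; P(at least one) = 1 − 81/256 = 175/256.

175/256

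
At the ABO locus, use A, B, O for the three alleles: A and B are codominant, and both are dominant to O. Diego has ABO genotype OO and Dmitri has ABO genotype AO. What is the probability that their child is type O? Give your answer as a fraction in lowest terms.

1/2

ABO cross OO × AO → offspring phenotypes: 1/2 O, 1/2 A.
So P(type O) = 1/2.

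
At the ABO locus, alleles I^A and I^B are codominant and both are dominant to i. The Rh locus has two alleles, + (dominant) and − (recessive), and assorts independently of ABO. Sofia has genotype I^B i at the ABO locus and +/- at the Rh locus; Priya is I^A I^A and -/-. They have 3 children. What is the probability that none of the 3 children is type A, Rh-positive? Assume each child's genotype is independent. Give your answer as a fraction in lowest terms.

27/64

ABO cross I^B i × I^A I^A → 1/2 A, 1/2 AB.
Rh cross +/- × -/- → 1/2 Rh+, 1/2 Rh-; so P(type A, Rh-positive) = 1/2 × 1/2 = 1/4 per child.
P(not type A, Rh-positive) = 3/4 for one child; (3/4)^3 = 27/64.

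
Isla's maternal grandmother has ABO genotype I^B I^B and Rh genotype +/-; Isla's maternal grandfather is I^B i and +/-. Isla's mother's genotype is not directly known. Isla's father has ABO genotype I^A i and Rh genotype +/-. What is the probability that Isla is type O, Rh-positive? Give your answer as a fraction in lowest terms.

Isla's mother's ABO genotype from I^B I^B × I^B i: 1/2 I^B I^B, 1/2 I^B i.
Crossing each possibility with the father I^A i and summing P(type O): 1/2·0 + 1/2·1/4 = 1/8.
Similarly for Rh via the mother's Rh distribution: P(Rh+) = 3/4.
Independent loci: 1/8 × 3/4 = 3/32.

3/32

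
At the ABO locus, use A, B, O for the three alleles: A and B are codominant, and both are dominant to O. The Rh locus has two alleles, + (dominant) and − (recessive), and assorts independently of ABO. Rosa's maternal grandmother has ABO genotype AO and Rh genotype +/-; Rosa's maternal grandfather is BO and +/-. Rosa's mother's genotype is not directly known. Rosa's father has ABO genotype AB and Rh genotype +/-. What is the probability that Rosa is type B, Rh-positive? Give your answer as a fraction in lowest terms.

Rosa's mother's ABO genotype from AO × BO: 1/4 AB, 1/4 AO, 1/4 BO, 1/4 OO.
Crossing each possibility with the father AB and summing P(type B): 1/4·1/4 + 1/4·1/4 + 1/4·1/2 + 1/4·1/2 = 3/8.
Similarly for Rh via the mother's Rh distribution: P(Rh+) = 3/4.
Independent loci: 3/8 × 3/4 = 9/32.

9/32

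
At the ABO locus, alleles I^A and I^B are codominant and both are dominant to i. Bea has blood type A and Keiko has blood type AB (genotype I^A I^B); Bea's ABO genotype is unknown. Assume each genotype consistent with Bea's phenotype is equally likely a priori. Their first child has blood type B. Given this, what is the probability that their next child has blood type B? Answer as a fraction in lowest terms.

Possible genotypes: Bea ∈ {I^A I^A, I^A i}; Keiko ∈ {I^A I^B}.
Weight each parental genotype pair by prior × P(type-B child):
  I^A i × I^A I^B: posterior weight 1; P(next child type B) = 1/4.
Weighted sum = 1/4.

1/4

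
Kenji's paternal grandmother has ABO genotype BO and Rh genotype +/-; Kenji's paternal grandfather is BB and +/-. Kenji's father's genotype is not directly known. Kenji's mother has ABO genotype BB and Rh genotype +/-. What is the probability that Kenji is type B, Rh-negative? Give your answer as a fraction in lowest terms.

Kenji's father's ABO genotype from BO × BB: 1/2 BB, 1/2 BO.
Crossing each possibility with the mother BB and summing P(type B): 1/2·1 + 1/2·1 = 1.
Similarly for Rh via the father's Rh distribution: P(Rh-) = 1/4.
Independent loci: 1 × 1/4 = 1/4.

1/4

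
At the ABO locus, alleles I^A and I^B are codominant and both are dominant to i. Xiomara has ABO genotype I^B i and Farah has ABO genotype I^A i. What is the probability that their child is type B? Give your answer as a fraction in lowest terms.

ABO cross I^B i × I^A i → offspring phenotypes: 1/4 O, 1/4 A, 1/4 B, 1/4 AB.
So P(type B) = 1/4.

1/4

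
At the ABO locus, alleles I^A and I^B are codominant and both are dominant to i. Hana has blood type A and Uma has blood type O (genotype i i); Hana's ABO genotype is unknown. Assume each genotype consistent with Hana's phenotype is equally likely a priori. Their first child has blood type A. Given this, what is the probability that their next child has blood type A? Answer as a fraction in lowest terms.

5/6

Possible genotypes: Hana ∈ {I^A I^A, I^A i}; Uma ∈ {i i}.
Weight each parental genotype pair by prior × P(type-A child):
  I^A I^A × i i: posterior weight 2/3; P(next child type A) = 1.
  I^A i × i i: posterior weight 1/3; P(next child type A) = 1/2.
Weighted sum = 5/6.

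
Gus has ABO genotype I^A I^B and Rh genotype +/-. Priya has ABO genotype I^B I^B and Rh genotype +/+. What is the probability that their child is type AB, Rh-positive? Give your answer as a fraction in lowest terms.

ABO cross I^A I^B × I^B I^B → offspring phenotypes: 1/2 B, 1/2 AB.
Rh cross +/- × +/+ → 1 Rh+.
Independent loci: P(type AB, Rh-positive) = 1/2 × 1 = 1/2.

1/2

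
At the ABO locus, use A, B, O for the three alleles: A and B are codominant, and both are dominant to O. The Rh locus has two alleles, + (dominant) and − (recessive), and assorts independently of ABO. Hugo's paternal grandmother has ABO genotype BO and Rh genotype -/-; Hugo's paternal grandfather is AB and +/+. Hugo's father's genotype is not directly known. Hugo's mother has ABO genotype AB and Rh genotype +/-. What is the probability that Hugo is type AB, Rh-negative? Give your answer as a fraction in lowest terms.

Hugo's father's ABO genotype from BO × AB: 1/4 AB, 1/4 AO, 1/4 BB, 1/4 BO.
Crossing each possibility with the mother AB and summing P(type AB): 1/4·1/2 + 1/4·1/4 + 1/4·1/2 + 1/4·1/4 = 3/8.
Similarly for Rh via the father's Rh distribution: P(Rh-) = 1/4.
Independent loci: 3/8 × 1/4 = 3/32.

3/32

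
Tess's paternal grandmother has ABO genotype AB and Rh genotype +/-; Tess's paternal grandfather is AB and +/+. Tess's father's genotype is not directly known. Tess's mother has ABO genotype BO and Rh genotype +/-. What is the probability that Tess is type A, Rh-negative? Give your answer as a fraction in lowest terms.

Tess's father's ABO genotype from AB × AB: 1/4 AA, 1/2 AB, 1/4 BB.
Crossing each possibility with the mother BO and summing P(type A): 1/4·1/2 + 1/2·1/4 + 1/4·0 = 1/4.
Similarly for Rh via the father's Rh distribution: P(Rh-) = 1/8.
Independent loci: 1/4 × 1/8 = 1/32.

1/32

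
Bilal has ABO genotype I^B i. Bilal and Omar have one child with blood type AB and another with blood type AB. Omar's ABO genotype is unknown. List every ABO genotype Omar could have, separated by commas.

For each candidate genotype of Omar, check whether crossing it with I^B i can produce every observed child phenotype.
  I^A I^A → possible child types {A, AB} ✓
  I^A I^B → possible child types {A, B, AB} ✓
  I^A i → possible child types {O, A, B, AB} ✓
  I^B I^B → possible child types {B} ✗
  I^B i → possible child types {O, B} ✗
  i i → possible child types {O, B} ✗

I^A I^A, I^A I^B, I^A i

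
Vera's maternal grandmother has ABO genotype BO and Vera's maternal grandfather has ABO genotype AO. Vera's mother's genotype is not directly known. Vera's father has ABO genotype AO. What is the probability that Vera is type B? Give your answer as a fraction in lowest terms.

Vera's mother's ABO genotype from BO × AO: 1/4 AB, 1/4 AO, 1/4 BO, 1/4 OO.
Crossing each possibility with the father AO and summing P(type B): 1/4·1/4 + 1/4·0 + 1/4·1/4 + 1/4·0 = 1/8.

1/8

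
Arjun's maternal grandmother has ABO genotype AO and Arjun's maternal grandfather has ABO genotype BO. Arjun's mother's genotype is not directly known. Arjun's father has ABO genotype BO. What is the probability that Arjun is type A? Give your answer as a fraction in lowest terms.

Arjun's mother's ABO genotype from AO × BO: 1/4 AB, 1/4 AO, 1/4 BO, 1/4 OO.
Crossing each possibility with the father BO and summing P(type A): 1/4·1/4 + 1/4·1/4 + 1/4·0 + 1/4·0 = 1/8.

1/8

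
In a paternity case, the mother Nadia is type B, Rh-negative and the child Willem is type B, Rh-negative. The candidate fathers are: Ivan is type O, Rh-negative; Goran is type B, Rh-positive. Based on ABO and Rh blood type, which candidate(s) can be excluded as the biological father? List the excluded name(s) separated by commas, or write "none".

none

A candidate is excluded only if no genotype consistent with his phenotype could produce a type B, Rh-negative child with a type B, Rh-negative mother.
Every candidate has at least one consistent genotype combination, so none can be excluded.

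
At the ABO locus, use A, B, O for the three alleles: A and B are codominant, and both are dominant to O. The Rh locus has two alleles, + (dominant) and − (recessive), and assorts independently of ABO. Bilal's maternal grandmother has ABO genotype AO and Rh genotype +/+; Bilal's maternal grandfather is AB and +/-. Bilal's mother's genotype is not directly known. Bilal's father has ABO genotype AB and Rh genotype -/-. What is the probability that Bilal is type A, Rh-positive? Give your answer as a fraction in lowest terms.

9/32

Bilal's mother's ABO genotype from AO × AB: 1/4 AA, 1/4 AB, 1/4 AO, 1/4 BO.
Crossing each possibility with the father AB and summing P(type A): 1/4·1/2 + 1/4·1/4 + 1/4·1/2 + 1/4·1/4 = 3/8.
Similarly for Rh via the mother's Rh distribution: P(Rh+) = 3/4.
Independent loci: 3/8 × 3/4 = 9/32.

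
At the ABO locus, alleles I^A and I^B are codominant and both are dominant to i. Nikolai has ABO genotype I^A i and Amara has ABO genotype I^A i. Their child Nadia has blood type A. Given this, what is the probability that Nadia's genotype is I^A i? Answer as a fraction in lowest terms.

Cross I^A i × I^A i → 1/4 I^A I^A, 1/2 I^A i, 1/4 i i.
Type-A genotypes among offspring: I^A I^A (1/4), I^A i (1/2); total 3/4.
P(I^A i | type A) = (1/2) / (3/4) = 2/3.

2/3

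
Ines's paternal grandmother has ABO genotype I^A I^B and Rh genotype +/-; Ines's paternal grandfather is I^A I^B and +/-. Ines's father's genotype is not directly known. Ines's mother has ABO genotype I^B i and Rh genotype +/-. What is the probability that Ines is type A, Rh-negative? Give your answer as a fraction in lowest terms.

Ines's father's ABO genotype from I^A I^B × I^A I^B: 1/4 I^A I^A, 1/2 I^A I^B, 1/4 I^B I^B.
Crossing each possibility with the mother I^B i and summing P(type A): 1/4·1/2 + 1/2·1/4 + 1/4·0 = 1/4.
Similarly for Rh via the father's Rh distribution: P(Rh-) = 1/4.
Independent loci: 1/4 × 1/4 = 1/16.

1/16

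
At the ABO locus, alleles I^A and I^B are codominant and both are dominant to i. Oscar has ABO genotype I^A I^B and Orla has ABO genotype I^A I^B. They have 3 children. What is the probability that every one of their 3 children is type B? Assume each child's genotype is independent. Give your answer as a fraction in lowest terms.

ABO cross I^A I^B × I^A I^B → 1/4 A, 1/4 B, 1/2 AB.
So P(type B) = 1/4 per child.
All 3 independent: (1/4)^3 = 1/64.

1/64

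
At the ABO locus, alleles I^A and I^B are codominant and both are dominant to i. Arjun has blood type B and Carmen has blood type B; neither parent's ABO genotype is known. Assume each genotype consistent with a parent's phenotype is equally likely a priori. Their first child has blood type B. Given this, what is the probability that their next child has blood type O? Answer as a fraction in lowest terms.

Possible genotypes: Arjun ∈ {I^B I^B, I^B i}; Carmen ∈ {I^B I^B, I^B i}.
Weight each parental genotype pair by prior × P(type-B child):
  I^B I^B × I^B I^B: posterior weight 4/15; P(next child type O) = 0.
  I^B I^B × I^B i: posterior weight 4/15; P(next child type O) = 0.
  I^B i × I^B I^B: posterior weight 4/15; P(next child type O) = 0.
  I^B i × I^B i: posterior weight 1/5; P(next child type O) = 1/4.
Weighted sum = 1/20.

1/20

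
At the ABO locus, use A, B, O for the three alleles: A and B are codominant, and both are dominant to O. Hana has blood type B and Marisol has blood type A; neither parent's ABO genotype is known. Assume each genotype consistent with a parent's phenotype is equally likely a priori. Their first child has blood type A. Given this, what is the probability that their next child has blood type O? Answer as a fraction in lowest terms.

1/12

Possible genotypes: Hana ∈ {BB, BO}; Marisol ∈ {AA, AO}.
Weight each parental genotype pair by prior × P(type-A child):
  BO × AA: posterior weight 2/3; P(next child type O) = 0.
  BO × AO: posterior weight 1/3; P(next child type O) = 1/4.
Weighted sum = 1/12.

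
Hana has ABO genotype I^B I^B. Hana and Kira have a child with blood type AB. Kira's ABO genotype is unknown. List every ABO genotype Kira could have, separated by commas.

I^A I^A, I^A I^B, I^A i

For each candidate genotype of Kira, check whether crossing it with I^B I^B can produce every observed child phenotype.
  I^A I^A → possible child types {AB} ✓
  I^A I^B → possible child types {B, AB} ✓
  I^A i → possible child types {B, AB} ✓
  I^B I^B → possible child types {B} ✗
  I^B i → possible child types {B} ✗
  i i → possible child types {B} ✗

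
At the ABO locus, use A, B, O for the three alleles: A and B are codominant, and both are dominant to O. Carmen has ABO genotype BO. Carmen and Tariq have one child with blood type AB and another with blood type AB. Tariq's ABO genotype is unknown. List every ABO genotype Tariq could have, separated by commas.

AA, AB, AO

For each candidate genotype of Tariq, check whether crossing it with BO can produce every observed child phenotype.
  AA → possible child types {A, AB} ✓
  AB → possible child types {A, B, AB} ✓
  AO → possible child types {O, A, B, AB} ✓
  BB → possible child types {B} ✗
  BO → possible child types {O, B} ✗
  OO → possible child types {O, B} ✗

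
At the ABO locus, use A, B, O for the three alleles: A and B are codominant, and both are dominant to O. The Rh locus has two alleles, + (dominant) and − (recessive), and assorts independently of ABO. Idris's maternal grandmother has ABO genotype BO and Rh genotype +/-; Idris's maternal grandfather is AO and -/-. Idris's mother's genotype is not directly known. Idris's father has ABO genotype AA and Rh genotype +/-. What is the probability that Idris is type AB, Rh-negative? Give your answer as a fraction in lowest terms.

3/32

Idris's mother's ABO genotype from BO × AO: 1/4 AB, 1/4 AO, 1/4 BO, 1/4 OO.
Crossing each possibility with the father AA and summing P(type AB): 1/4·1/2 + 1/4·0 + 1/4·1/2 + 1/4·0 = 1/4.
Similarly for Rh via the mother's Rh distribution: P(Rh-) = 3/8.
Independent loci: 1/4 × 3/8 = 3/32.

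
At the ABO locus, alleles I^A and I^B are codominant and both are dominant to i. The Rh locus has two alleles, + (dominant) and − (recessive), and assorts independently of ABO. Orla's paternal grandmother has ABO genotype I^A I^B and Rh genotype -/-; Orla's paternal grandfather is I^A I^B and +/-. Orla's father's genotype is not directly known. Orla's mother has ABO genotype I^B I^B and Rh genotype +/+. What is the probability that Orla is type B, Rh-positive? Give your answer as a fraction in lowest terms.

Orla's father's ABO genotype from I^A I^B × I^A I^B: 1/4 I^A I^A, 1/2 I^A I^B, 1/4 I^B I^B.
Crossing each possibility with the mother I^B I^B and summing P(type B): 1/4·0 + 1/2·1/2 + 1/4·1 = 1/2.
Similarly for Rh via the father's Rh distribution: P(Rh+) = 1.
Independent loci: 1/2 × 1 = 1/2.

1/2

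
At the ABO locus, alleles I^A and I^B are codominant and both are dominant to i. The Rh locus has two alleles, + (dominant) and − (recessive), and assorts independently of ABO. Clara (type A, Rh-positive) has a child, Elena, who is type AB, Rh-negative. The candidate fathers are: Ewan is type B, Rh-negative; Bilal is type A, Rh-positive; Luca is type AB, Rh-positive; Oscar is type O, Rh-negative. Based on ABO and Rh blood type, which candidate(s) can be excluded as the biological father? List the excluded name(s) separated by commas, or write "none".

A candidate is excluded only if no genotype consistent with his phenotype could produce a type AB, Rh-negative child with a type A, Rh-positive mother.
Bilal (type A, Rh+): no genotype consistent with that phenotype can produce a type-AB Rh- child with a type-A mother.
Oscar (type O, Rh-): no genotype consistent with that phenotype can produce a type-AB Rh- child with a type-A mother.

Bilal, Oscar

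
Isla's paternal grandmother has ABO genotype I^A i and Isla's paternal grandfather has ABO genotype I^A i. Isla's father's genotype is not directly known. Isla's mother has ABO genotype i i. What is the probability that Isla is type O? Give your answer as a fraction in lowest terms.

Isla's father's ABO genotype from I^A i × I^A i: 1/4 I^A I^A, 1/2 I^A i, 1/4 i i.
Crossing each possibility with the mother i i and summing P(type O): 1/4·0 + 1/2·1/2 + 1/4·1 = 1/2.

1/2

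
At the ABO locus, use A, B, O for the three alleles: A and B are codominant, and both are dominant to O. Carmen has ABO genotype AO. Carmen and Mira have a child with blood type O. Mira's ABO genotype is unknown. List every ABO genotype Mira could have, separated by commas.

For each candidate genotype of Mira, check whether crossing it with AO can produce every observed child phenotype.
  AA → possible child types {A} ✗
  AB → possible child types {A, B, AB} ✗
  AO → possible child types {O, A} ✓
  BB → possible child types {B, AB} ✗
  BO → possible child types {O, A, B, AB} ✓
  OO → possible child types {O, A} ✓

AO, BO, OO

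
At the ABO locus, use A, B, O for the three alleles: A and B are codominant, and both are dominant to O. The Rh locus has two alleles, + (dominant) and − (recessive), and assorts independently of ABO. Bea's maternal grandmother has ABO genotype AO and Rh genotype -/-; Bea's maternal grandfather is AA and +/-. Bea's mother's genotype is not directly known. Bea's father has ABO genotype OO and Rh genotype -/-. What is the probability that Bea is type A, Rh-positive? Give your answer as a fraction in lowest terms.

Bea's mother's ABO genotype from AO × AA: 1/2 AA, 1/2 AO.
Crossing each possibility with the father OO and summing P(type A): 1/2·1 + 1/2·1/2 = 3/4.
Similarly for Rh via the mother's Rh distribution: P(Rh+) = 1/4.
Independent loci: 3/4 × 1/4 = 3/16.

3/16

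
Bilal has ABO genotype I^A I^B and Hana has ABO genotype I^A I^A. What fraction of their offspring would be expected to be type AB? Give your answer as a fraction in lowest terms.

1/2

ABO cross I^A I^B × I^A I^A → offspring phenotypes: 1/2 A, 1/2 AB.
So P(type AB) = 1/2.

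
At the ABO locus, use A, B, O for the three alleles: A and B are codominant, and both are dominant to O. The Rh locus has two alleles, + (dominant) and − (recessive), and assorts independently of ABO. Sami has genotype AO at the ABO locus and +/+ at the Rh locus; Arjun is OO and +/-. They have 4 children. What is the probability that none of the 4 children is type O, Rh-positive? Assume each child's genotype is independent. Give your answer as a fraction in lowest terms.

1/16

ABO cross AO × OO → 1/2 O, 1/2 A.
Rh cross +/+ × +/- → 1 Rh+; so P(type O, Rh-positive) = 1/2 × 1 = 1/2 per child.
P(not type O, Rh-positive) = 1/2 for one child; (1/2)^4 = 1/16.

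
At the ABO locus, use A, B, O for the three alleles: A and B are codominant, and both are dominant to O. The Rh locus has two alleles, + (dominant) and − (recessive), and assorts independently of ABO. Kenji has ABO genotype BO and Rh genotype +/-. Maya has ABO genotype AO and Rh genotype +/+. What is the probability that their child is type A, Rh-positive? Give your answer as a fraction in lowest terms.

ABO cross BO × AO → offspring phenotypes: 1/4 O, 1/4 A, 1/4 B, 1/4 AB.
Rh cross +/- × +/+ → 1 Rh+.
Independent loci: P(type A, Rh-positive) = 1/4 × 1 = 1/4.

1/4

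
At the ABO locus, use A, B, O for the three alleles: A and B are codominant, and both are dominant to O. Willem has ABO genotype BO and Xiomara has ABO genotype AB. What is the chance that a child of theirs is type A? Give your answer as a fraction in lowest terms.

ABO cross BO × AB → offspring phenotypes: 1/4 A, 1/2 B, 1/4 AB.
So P(type A) = 1/4.

1/4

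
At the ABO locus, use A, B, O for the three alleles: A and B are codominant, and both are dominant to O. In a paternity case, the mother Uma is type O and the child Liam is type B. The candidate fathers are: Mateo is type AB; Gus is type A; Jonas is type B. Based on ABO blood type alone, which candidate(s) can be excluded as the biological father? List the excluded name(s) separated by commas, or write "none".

Gus

A candidate is excluded only if no genotype consistent with his phenotype could produce a type B child with a type O mother.
Gus (type A): no genotype consistent with that phenotype can produce a type-B child with a type-O mother.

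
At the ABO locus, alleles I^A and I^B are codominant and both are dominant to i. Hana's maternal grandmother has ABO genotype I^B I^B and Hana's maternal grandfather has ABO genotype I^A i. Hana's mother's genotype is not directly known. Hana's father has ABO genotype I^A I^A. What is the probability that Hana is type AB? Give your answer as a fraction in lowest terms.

1/2

Hana's mother's ABO genotype from I^B I^B × I^A i: 1/2 I^A I^B, 1/2 I^B i.
Crossing each possibility with the father I^A I^A and summing P(type AB): 1/2·1/2 + 1/2·1/2 = 1/2.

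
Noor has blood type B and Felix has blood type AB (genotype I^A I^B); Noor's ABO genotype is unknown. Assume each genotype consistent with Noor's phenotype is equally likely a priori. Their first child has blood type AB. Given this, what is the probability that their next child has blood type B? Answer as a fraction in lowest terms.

Possible genotypes: Noor ∈ {I^B I^B, I^B i}; Felix ∈ {I^A I^B}.
Weight each parental genotype pair by prior × P(type-AB child):
  I^B I^B × I^A I^B: posterior weight 2/3; P(next child type B) = 1/2.
  I^B i × I^A I^B: posterior weight 1/3; P(next child type B) = 1/2.
Weighted sum = 1/2.

1/2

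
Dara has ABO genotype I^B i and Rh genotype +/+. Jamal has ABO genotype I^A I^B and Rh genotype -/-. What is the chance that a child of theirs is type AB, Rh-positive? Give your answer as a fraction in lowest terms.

ABO cross I^B i × I^A I^B → offspring phenotypes: 1/4 A, 1/2 B, 1/4 AB.
Rh cross +/+ × -/- → 1 Rh+.
Independent loci: P(type AB, Rh-positive) = 1/4 × 1 = 1/4.

1/4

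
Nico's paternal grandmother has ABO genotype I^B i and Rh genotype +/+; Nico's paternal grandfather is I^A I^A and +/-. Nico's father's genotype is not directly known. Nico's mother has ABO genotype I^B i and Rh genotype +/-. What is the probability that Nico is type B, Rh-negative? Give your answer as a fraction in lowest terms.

Nico's father's ABO genotype from I^B i × I^A I^A: 1/2 I^A I^B, 1/2 I^A i.
Crossing each possibility with the mother I^B i and summing P(type B): 1/2·1/2 + 1/2·1/4 = 3/8.
Similarly for Rh via the father's Rh distribution: P(Rh-) = 1/8.
Independent loci: 3/8 × 1/8 = 3/64.

3/64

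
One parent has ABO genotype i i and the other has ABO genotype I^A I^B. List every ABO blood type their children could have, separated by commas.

Gametes from i i × I^A I^B give offspring ABO genotypes I^A i, I^B i, i.e. phenotypes A, B.

A, B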